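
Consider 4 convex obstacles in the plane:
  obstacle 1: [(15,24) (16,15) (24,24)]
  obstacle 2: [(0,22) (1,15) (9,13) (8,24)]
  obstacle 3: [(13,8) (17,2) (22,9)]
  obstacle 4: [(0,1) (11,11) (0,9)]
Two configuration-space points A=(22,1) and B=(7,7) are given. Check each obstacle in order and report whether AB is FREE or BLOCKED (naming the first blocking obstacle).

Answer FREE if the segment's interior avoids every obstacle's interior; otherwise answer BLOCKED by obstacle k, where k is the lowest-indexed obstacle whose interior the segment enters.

BLOCKED by obstacle 3

Obstacle 1 [(15,24) (16,15) (24,24)]:
  edge (15,24)–(16,15): clear
  edge (16,15)–(24,24): clear
  edge (24,24)–(15,24): clear
  midpoint (29/2,4) outside
  → clear
Obstacle 2 [(0,22) (1,15) (9,13) (8,24)]:
  edge (0,22)–(1,15): clear
  edge (1,15)–(9,13): clear
  edge (9,13)–(8,24): clear
  edge (8,24)–(0,22): clear
  midpoint (29/2,4) outside
  → clear
Obstacle 3 [(13,8) (17,2) (22,9)]:
  edge (13,8)–(17,2): crosses AB
  edge (17,2)–(22,9): crosses AB
  edge (22,9)–(13,8): clear
  → BLOCKED
Obstacle 4 [(0,1) (11,11) (0,9)]:
  edge (0,1)–(11,11): clear
  edge (11,11)–(0,9): clear
  edge (0,9)–(0,1): clear
  midpoint (29/2,4) outside
  → clear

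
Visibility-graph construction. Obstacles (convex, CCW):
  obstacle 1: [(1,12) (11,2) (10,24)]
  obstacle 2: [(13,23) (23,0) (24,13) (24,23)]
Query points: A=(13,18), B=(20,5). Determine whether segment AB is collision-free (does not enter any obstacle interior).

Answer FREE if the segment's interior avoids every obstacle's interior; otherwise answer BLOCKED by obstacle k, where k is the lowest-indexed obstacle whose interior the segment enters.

Obstacle 1 [(1,12) (11,2) (10,24)]:
  edge (1,12)–(11,2): clear
  edge (11,2)–(10,24): clear
  edge (10,24)–(1,12): clear
  midpoint (33/2,23/2) outside
  → clear
Obstacle 2 [(13,23) (23,0) (24,13) (24,23)]:
  edge (13,23)–(23,0): clear
  edge (23,0)–(24,13): clear
  edge (24,13)–(24,23): clear
  edge (24,23)–(13,23): clear
  midpoint (33/2,23/2) outside
  → clear

FREE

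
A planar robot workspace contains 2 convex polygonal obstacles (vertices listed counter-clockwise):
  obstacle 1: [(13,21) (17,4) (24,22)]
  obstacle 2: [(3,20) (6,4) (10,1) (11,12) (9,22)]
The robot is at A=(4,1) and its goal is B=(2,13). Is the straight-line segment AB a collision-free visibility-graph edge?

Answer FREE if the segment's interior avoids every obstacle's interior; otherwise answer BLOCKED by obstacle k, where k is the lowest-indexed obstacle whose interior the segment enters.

FREE

Obstacle 1 [(13,21) (17,4) (24,22)]:
  edge (13,21)–(17,4): clear
  edge (17,4)–(24,22): clear
  edge (24,22)–(13,21): clear
  midpoint (3,7) outside
  → clear
Obstacle 2 [(3,20) (6,4) (10,1) (11,12) (9,22)]:
  edge (3,20)–(6,4): clear
  edge (6,4)–(10,1): clear
  edge (10,1)–(11,12): clear
  edge (11,12)–(9,22): clear
  edge (9,22)–(3,20): clear
  midpoint (3,7) outside
  → clear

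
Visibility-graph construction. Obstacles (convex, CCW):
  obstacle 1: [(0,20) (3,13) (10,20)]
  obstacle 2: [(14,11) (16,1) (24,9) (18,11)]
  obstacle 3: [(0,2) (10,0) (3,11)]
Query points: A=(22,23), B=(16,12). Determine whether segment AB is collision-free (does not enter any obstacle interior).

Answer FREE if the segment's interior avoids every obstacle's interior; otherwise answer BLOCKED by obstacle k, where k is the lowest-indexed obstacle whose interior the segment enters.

Obstacle 1 [(0,20) (3,13) (10,20)]:
  edge (0,20)–(3,13): clear
  edge (3,13)–(10,20): clear
  edge (10,20)–(0,20): clear
  midpoint (19,35/2) outside
  → clear
Obstacle 2 [(14,11) (16,1) (24,9) (18,11)]:
  edge (14,11)–(16,1): clear
  edge (16,1)–(24,9): clear
  edge (24,9)–(18,11): clear
  edge (18,11)–(14,11): clear
  midpoint (19,35/2) outside
  → clear
Obstacle 3 [(0,2) (10,0) (3,11)]:
  edge (0,2)–(10,0): clear
  edge (10,0)–(3,11): clear
  edge (3,11)–(0,2): clear
  midpoint (19,35/2) outside
  → clear

FREE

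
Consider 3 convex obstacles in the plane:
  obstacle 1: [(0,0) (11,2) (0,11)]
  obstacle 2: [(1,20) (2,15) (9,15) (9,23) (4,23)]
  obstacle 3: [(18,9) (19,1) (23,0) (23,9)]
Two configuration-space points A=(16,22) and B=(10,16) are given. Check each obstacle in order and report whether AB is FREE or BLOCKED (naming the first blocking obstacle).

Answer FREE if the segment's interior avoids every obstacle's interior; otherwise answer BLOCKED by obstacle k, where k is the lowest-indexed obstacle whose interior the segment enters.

FREE

Obstacle 1 [(0,0) (11,2) (0,11)]:
  edge (0,0)–(11,2): clear
  edge (11,2)–(0,11): clear
  edge (0,11)–(0,0): clear
  midpoint (13,19) outside
  → clear
Obstacle 2 [(1,20) (2,15) (9,15) (9,23) (4,23)]:
  edge (1,20)–(2,15): clear
  edge (2,15)–(9,15): clear
  edge (9,15)–(9,23): clear
  edge (9,23)–(4,23): clear
  edge (4,23)–(1,20): clear
  midpoint (13,19) outside
  → clear
Obstacle 3 [(18,9) (19,1) (23,0) (23,9)]:
  edge (18,9)–(19,1): clear
  edge (19,1)–(23,0): clear
  edge (23,0)–(23,9): clear
  edge (23,9)–(18,9): clear
  midpoint (13,19) outside
  → clear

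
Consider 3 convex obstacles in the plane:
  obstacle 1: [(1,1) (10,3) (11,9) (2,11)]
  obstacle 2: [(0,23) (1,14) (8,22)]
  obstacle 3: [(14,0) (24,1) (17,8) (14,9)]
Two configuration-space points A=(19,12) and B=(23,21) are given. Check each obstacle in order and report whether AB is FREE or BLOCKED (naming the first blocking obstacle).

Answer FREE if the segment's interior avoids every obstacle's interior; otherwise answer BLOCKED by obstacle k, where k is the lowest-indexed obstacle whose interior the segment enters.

Obstacle 1 [(1,1) (10,3) (11,9) (2,11)]:
  edge (1,1)–(10,3): clear
  edge (10,3)–(11,9): clear
  edge (11,9)–(2,11): clear
  edge (2,11)–(1,1): clear
  midpoint (21,33/2) outside
  → clear
Obstacle 2 [(0,23) (1,14) (8,22)]:
  edge (0,23)–(1,14): clear
  edge (1,14)–(8,22): clear
  edge (8,22)–(0,23): clear
  midpoint (21,33/2) outside
  → clear
Obstacle 3 [(14,0) (24,1) (17,8) (14,9)]:
  edge (14,0)–(24,1): clear
  edge (24,1)–(17,8): clear
  edge (17,8)–(14,9): clear
  edge (14,9)–(14,0): clear
  midpoint (21,33/2) outside
  → clear

FREE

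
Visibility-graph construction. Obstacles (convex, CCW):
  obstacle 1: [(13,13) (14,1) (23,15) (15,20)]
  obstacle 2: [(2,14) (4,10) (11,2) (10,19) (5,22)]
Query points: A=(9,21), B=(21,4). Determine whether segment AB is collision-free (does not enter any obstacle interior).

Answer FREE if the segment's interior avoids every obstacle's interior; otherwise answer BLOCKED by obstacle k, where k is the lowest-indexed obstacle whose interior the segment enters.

BLOCKED by obstacle 1

Obstacle 1 [(13,13) (14,1) (23,15) (15,20)]:
  edge (13,13)–(14,1): clear
  edge (14,1)–(23,15): crosses AB
  edge (23,15)–(15,20): clear
  edge (15,20)–(13,13): crosses AB
  → BLOCKED
Obstacle 2 [(2,14) (4,10) (11,2) (10,19) (5,22)]:
  edge (2,14)–(4,10): clear
  edge (4,10)–(11,2): clear
  edge (11,2)–(10,19): clear
  edge (10,19)–(5,22): clear
  edge (5,22)–(2,14): clear
  midpoint (15,25/2) outside
  → clear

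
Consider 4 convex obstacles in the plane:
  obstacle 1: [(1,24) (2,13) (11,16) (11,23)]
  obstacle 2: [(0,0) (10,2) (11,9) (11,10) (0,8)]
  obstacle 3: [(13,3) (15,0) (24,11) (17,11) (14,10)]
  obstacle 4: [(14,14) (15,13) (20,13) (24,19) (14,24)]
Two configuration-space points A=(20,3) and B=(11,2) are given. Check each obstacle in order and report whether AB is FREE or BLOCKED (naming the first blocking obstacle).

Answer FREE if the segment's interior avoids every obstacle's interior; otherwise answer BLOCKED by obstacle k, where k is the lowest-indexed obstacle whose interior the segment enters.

BLOCKED by obstacle 3

Obstacle 1 [(1,24) (2,13) (11,16) (11,23)]:
  edge (1,24)–(2,13): clear
  edge (2,13)–(11,16): clear
  edge (11,16)–(11,23): clear
  edge (11,23)–(1,24): clear
  midpoint (31/2,5/2) outside
  → clear
Obstacle 2 [(0,0) (10,2) (11,9) (11,10) (0,8)]:
  edge (0,0)–(10,2): clear
  edge (10,2)–(11,9): clear
  edge (11,9)–(11,10): clear
  edge (11,10)–(0,8): clear
  edge (0,8)–(0,0): clear
  midpoint (31/2,5/2) outside
  → clear
Obstacle 3 [(13,3) (15,0) (24,11) (17,11) (14,10)]:
  edge (13,3)–(15,0): crosses AB
  edge (15,0)–(24,11): crosses AB
  edge (24,11)–(17,11): clear
  edge (17,11)–(14,10): clear
  edge (14,10)–(13,3): clear
  → BLOCKED
Obstacle 4 [(14,14) (15,13) (20,13) (24,19) (14,24)]:
  edge (14,14)–(15,13): clear
  edge (15,13)–(20,13): clear
  edge (20,13)–(24,19): clear
  edge (24,19)–(14,24): clear
  edge (14,24)–(14,14): clear
  midpoint (31/2,5/2) outside
  → clear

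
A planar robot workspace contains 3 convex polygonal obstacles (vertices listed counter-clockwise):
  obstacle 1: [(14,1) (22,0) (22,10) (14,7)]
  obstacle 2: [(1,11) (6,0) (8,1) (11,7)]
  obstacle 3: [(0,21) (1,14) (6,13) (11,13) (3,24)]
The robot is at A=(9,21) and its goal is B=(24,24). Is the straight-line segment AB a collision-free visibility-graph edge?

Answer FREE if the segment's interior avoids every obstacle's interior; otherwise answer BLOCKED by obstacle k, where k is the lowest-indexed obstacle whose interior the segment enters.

FREE

Obstacle 1 [(14,1) (22,0) (22,10) (14,7)]:
  edge (14,1)–(22,0): clear
  edge (22,0)–(22,10): clear
  edge (22,10)–(14,7): clear
  edge (14,7)–(14,1): clear
  midpoint (33/2,45/2) outside
  → clear
Obstacle 2 [(1,11) (6,0) (8,1) (11,7)]:
  edge (1,11)–(6,0): clear
  edge (6,0)–(8,1): clear
  edge (8,1)–(11,7): clear
  edge (11,7)–(1,11): clear
  midpoint (33/2,45/2) outside
  → clear
Obstacle 3 [(0,21) (1,14) (6,13) (11,13) (3,24)]:
  edge (0,21)–(1,14): clear
  edge (1,14)–(6,13): clear
  edge (6,13)–(11,13): clear
  edge (11,13)–(3,24): clear
  edge (3,24)–(0,21): clear
  midpoint (33/2,45/2) outside
  → clear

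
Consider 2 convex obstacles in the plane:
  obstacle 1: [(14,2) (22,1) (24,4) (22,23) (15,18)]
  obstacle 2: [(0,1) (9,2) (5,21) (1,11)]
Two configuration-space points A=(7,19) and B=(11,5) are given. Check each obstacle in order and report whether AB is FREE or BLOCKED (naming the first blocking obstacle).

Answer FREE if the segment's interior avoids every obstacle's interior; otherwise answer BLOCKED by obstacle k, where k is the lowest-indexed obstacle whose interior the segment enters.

Obstacle 1 [(14,2) (22,1) (24,4) (22,23) (15,18)]:
  edge (14,2)–(22,1): clear
  edge (22,1)–(24,4): clear
  edge (24,4)–(22,23): clear
  edge (22,23)–(15,18): clear
  edge (15,18)–(14,2): clear
  midpoint (9,12) outside
  → clear
Obstacle 2 [(0,1) (9,2) (5,21) (1,11)]:
  edge (0,1)–(9,2): clear
  edge (9,2)–(5,21): clear
  edge (5,21)–(1,11): clear
  edge (1,11)–(0,1): clear
  midpoint (9,12) outside
  → clear

FREE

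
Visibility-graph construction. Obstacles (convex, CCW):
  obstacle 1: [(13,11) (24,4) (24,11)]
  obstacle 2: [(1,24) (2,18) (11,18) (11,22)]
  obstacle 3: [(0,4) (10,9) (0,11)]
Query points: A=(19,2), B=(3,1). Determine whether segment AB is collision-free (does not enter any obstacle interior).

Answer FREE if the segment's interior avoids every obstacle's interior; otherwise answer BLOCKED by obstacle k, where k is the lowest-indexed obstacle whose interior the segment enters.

FREE

Obstacle 1 [(13,11) (24,4) (24,11)]:
  edge (13,11)–(24,4): clear
  edge (24,4)–(24,11): clear
  edge (24,11)–(13,11): clear
  midpoint (11,3/2) outside
  → clear
Obstacle 2 [(1,24) (2,18) (11,18) (11,22)]:
  edge (1,24)–(2,18): clear
  edge (2,18)–(11,18): clear
  edge (11,18)–(11,22): clear
  edge (11,22)–(1,24): clear
  midpoint (11,3/2) outside
  → clear
Obstacle 3 [(0,4) (10,9) (0,11)]:
  edge (0,4)–(10,9): clear
  edge (10,9)–(0,11): clear
  edge (0,11)–(0,4): clear
  midpoint (11,3/2) outside
  → clear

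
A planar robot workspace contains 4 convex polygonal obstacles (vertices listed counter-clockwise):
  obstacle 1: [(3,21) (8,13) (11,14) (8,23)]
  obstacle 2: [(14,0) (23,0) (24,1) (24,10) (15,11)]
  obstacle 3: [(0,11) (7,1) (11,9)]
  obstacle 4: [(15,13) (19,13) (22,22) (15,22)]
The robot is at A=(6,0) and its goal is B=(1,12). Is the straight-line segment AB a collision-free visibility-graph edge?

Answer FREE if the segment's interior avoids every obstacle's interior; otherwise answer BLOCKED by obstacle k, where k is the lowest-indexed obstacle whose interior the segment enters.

Obstacle 1 [(3,21) (8,13) (11,14) (8,23)]:
  edge (3,21)–(8,13): clear
  edge (8,13)–(11,14): clear
  edge (11,14)–(8,23): clear
  edge (8,23)–(3,21): clear
  midpoint (7/2,6) outside
  → clear
Obstacle 2 [(14,0) (23,0) (24,1) (24,10) (15,11)]:
  edge (14,0)–(23,0): clear
  edge (23,0)–(24,1): clear
  edge (24,1)–(24,10): clear
  edge (24,10)–(15,11): clear
  edge (15,11)–(14,0): clear
  midpoint (7/2,6) outside
  → clear
Obstacle 3 [(0,11) (7,1) (11,9)]:
  edge (0,11)–(7,1): crosses AB
  edge (7,1)–(11,9): clear
  edge (11,9)–(0,11): crosses AB
  → BLOCKED
Obstacle 4 [(15,13) (19,13) (22,22) (15,22)]:
  edge (15,13)–(19,13): clear
  edge (19,13)–(22,22): clear
  edge (22,22)–(15,22): clear
  edge (15,22)–(15,13): clear
  midpoint (7/2,6) outside
  → clear

BLOCKED by obstacle 3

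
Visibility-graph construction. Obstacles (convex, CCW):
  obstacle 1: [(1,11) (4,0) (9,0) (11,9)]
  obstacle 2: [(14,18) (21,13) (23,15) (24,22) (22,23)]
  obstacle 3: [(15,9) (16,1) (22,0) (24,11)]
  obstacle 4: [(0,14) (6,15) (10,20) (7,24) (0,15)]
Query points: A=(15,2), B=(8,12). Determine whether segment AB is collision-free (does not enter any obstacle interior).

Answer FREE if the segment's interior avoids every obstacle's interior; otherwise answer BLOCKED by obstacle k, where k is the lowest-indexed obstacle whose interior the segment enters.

BLOCKED by obstacle 1

Obstacle 1 [(1,11) (4,0) (9,0) (11,9)]:
  edge (1,11)–(4,0): clear
  edge (4,0)–(9,0): clear
  edge (9,0)–(11,9): crosses AB
  edge (11,9)–(1,11): crosses AB
  → BLOCKED
Obstacle 2 [(14,18) (21,13) (23,15) (24,22) (22,23)]:
  edge (14,18)–(21,13): clear
  edge (21,13)–(23,15): clear
  edge (23,15)–(24,22): clear
  edge (24,22)–(22,23): clear
  edge (22,23)–(14,18): clear
  midpoint (23/2,7) outside
  → clear
Obstacle 3 [(15,9) (16,1) (22,0) (24,11)]:
  edge (15,9)–(16,1): clear
  edge (16,1)–(22,0): clear
  edge (22,0)–(24,11): clear
  edge (24,11)–(15,9): clear
  midpoint (23/2,7) outside
  → clear
Obstacle 4 [(0,14) (6,15) (10,20) (7,24) (0,15)]:
  edge (0,14)–(6,15): clear
  edge (6,15)–(10,20): clear
  edge (10,20)–(7,24): clear
  edge (7,24)–(0,15): clear
  edge (0,15)–(0,14): clear
  midpoint (23/2,7) outside
  → clear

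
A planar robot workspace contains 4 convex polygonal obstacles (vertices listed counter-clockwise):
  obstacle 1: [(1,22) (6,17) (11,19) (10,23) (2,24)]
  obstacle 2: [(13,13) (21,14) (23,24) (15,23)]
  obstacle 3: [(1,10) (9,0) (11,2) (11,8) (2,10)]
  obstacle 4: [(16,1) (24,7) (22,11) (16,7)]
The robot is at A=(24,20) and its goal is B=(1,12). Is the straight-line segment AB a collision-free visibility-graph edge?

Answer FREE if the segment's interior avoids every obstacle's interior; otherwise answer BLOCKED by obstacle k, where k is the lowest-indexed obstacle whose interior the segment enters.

BLOCKED by obstacle 2

Obstacle 1 [(1,22) (6,17) (11,19) (10,23) (2,24)]:
  edge (1,22)–(6,17): clear
  edge (6,17)–(11,19): clear
  edge (11,19)–(10,23): clear
  edge (10,23)–(2,24): clear
  edge (2,24)–(1,22): clear
  midpoint (25/2,16) outside
  → clear
Obstacle 2 [(13,13) (21,14) (23,24) (15,23)]:
  edge (13,13)–(21,14): clear
  edge (21,14)–(23,24): crosses AB
  edge (23,24)–(15,23): clear
  edge (15,23)–(13,13): crosses AB
  → BLOCKED
Obstacle 3 [(1,10) (9,0) (11,2) (11,8) (2,10)]:
  edge (1,10)–(9,0): clear
  edge (9,0)–(11,2): clear
  edge (11,2)–(11,8): clear
  edge (11,8)–(2,10): clear
  edge (2,10)–(1,10): clear
  midpoint (25/2,16) outside
  → clear
Obstacle 4 [(16,1) (24,7) (22,11) (16,7)]:
  edge (16,1)–(24,7): clear
  edge (24,7)–(22,11): clear
  edge (22,11)–(16,7): clear
  edge (16,7)–(16,1): clear
  midpoint (25/2,16) outside
  → clear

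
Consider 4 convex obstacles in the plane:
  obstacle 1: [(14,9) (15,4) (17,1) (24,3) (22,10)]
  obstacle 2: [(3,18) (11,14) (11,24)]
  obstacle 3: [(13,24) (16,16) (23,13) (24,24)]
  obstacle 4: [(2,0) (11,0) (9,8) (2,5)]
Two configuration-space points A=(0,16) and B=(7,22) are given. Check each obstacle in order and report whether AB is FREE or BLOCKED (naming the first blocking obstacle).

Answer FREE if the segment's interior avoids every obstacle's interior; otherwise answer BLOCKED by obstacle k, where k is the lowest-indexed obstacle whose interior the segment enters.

Obstacle 1 [(14,9) (15,4) (17,1) (24,3) (22,10)]:
  edge (14,9)–(15,4): clear
  edge (15,4)–(17,1): clear
  edge (17,1)–(24,3): clear
  edge (24,3)–(22,10): clear
  edge (22,10)–(14,9): clear
  midpoint (7/2,19) outside
  → clear
Obstacle 2 [(3,18) (11,14) (11,24)]:
  edge (3,18)–(11,14): clear
  edge (11,14)–(11,24): clear
  edge (11,24)–(3,18): clear
  midpoint (7/2,19) outside
  → clear
Obstacle 3 [(13,24) (16,16) (23,13) (24,24)]:
  edge (13,24)–(16,16): clear
  edge (16,16)–(23,13): clear
  edge (23,13)–(24,24): clear
  edge (24,24)–(13,24): clear
  midpoint (7/2,19) outside
  → clear
Obstacle 4 [(2,0) (11,0) (9,8) (2,5)]:
  edge (2,0)–(11,0): clear
  edge (11,0)–(9,8): clear
  edge (9,8)–(2,5): clear
  edge (2,5)–(2,0): clear
  midpoint (7/2,19) outside
  → clear

FREE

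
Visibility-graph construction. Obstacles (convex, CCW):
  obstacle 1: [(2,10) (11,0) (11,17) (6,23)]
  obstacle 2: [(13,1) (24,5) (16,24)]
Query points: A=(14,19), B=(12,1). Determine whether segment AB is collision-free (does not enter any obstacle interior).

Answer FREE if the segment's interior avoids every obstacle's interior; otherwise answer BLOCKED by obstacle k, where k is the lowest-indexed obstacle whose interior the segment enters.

Obstacle 1 [(2,10) (11,0) (11,17) (6,23)]:
  edge (2,10)–(11,0): clear
  edge (11,0)–(11,17): clear
  edge (11,17)–(6,23): clear
  edge (6,23)–(2,10): clear
  midpoint (13,10) outside
  → clear
Obstacle 2 [(13,1) (24,5) (16,24)]:
  edge (13,1)–(24,5): clear
  edge (24,5)–(16,24): clear
  edge (16,24)–(13,1): clear
  midpoint (13,10) outside
  → clear

FREE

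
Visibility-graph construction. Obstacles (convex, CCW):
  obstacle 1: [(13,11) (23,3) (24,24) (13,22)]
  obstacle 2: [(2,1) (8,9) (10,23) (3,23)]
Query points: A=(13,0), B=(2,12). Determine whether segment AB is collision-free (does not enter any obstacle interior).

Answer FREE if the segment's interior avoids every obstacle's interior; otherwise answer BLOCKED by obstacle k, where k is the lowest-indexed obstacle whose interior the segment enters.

Obstacle 1 [(13,11) (23,3) (24,24) (13,22)]:
  edge (13,11)–(23,3): clear
  edge (23,3)–(24,24): clear
  edge (24,24)–(13,22): clear
  edge (13,22)–(13,11): clear
  midpoint (15/2,6) outside
  → clear
Obstacle 2 [(2,1) (8,9) (10,23) (3,23)]:
  edge (2,1)–(8,9): crosses AB
  edge (8,9)–(10,23): clear
  edge (10,23)–(3,23): clear
  edge (3,23)–(2,1): crosses AB
  → BLOCKED

BLOCKED by obstacle 2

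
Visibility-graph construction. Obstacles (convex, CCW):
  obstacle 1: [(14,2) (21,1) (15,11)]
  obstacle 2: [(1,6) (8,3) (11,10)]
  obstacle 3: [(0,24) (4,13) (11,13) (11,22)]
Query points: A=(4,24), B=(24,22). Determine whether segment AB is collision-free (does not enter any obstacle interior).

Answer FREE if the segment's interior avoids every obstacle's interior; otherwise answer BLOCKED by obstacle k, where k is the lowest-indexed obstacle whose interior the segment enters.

FREE

Obstacle 1 [(14,2) (21,1) (15,11)]:
  edge (14,2)–(21,1): clear
  edge (21,1)–(15,11): clear
  edge (15,11)–(14,2): clear
  midpoint (14,23) outside
  → clear
Obstacle 2 [(1,6) (8,3) (11,10)]:
  edge (1,6)–(8,3): clear
  edge (8,3)–(11,10): clear
  edge (11,10)–(1,6): clear
  midpoint (14,23) outside
  → clear
Obstacle 3 [(0,24) (4,13) (11,13) (11,22)]:
  edge (0,24)–(4,13): clear
  edge (4,13)–(11,13): clear
  edge (11,13)–(11,22): clear
  edge (11,22)–(0,24): clear
  midpoint (14,23) outside
  → clear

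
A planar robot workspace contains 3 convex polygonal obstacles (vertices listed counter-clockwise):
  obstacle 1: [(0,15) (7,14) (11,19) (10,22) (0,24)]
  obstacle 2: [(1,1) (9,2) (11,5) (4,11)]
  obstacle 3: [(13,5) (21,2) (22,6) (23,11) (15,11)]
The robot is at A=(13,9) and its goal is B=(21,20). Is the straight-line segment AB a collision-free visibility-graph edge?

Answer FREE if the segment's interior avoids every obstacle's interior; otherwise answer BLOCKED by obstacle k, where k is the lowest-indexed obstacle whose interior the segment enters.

Obstacle 1 [(0,15) (7,14) (11,19) (10,22) (0,24)]:
  edge (0,15)–(7,14): clear
  edge (7,14)–(11,19): clear
  edge (11,19)–(10,22): clear
  edge (10,22)–(0,24): clear
  edge (0,24)–(0,15): clear
  midpoint (17,29/2) outside
  → clear
Obstacle 2 [(1,1) (9,2) (11,5) (4,11)]:
  edge (1,1)–(9,2): clear
  edge (9,2)–(11,5): clear
  edge (11,5)–(4,11): clear
  edge (4,11)–(1,1): clear
  midpoint (17,29/2) outside
  → clear
Obstacle 3 [(13,5) (21,2) (22,6) (23,11) (15,11)]:
  edge (13,5)–(21,2): clear
  edge (21,2)–(22,6): clear
  edge (22,6)–(23,11): clear
  edge (23,11)–(15,11): clear
  edge (15,11)–(13,5): clear
  midpoint (17,29/2) outside
  → clear

FREE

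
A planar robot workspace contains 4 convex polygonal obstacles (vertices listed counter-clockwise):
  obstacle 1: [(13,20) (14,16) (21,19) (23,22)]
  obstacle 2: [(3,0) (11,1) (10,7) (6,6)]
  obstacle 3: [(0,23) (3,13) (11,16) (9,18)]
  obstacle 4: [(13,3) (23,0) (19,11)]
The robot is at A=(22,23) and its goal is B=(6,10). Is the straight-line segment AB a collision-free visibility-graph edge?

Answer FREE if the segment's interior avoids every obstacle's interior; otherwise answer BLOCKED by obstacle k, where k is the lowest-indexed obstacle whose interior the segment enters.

Obstacle 1 [(13,20) (14,16) (21,19) (23,22)]:
  edge (13,20)–(14,16): crosses AB
  edge (14,16)–(21,19): clear
  edge (21,19)–(23,22): clear
  edge (23,22)–(13,20): crosses AB
  → BLOCKED
Obstacle 2 [(3,0) (11,1) (10,7) (6,6)]:
  edge (3,0)–(11,1): clear
  edge (11,1)–(10,7): clear
  edge (10,7)–(6,6): clear
  edge (6,6)–(3,0): clear
  midpoint (14,33/2) outside
  → clear
Obstacle 3 [(0,23) (3,13) (11,16) (9,18)]:
  edge (0,23)–(3,13): clear
  edge (3,13)–(11,16): clear
  edge (11,16)–(9,18): clear
  edge (9,18)–(0,23): clear
  midpoint (14,33/2) outside
  → clear
Obstacle 4 [(13,3) (23,0) (19,11)]:
  edge (13,3)–(23,0): clear
  edge (23,0)–(19,11): clear
  edge (19,11)–(13,3): clear
  midpoint (14,33/2) outside
  → clear

BLOCKED by obstacle 1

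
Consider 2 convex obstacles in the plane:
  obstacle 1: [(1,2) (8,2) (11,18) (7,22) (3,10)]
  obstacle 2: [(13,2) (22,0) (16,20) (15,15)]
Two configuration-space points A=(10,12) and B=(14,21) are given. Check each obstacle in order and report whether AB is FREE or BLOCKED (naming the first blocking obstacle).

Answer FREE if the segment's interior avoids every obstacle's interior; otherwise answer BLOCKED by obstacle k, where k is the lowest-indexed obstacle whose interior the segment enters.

Obstacle 1 [(1,2) (8,2) (11,18) (7,22) (3,10)]:
  edge (1,2)–(8,2): clear
  edge (8,2)–(11,18): clear
  edge (11,18)–(7,22): clear
  edge (7,22)–(3,10): clear
  edge (3,10)–(1,2): clear
  midpoint (12,33/2) outside
  → clear
Obstacle 2 [(13,2) (22,0) (16,20) (15,15)]:
  edge (13,2)–(22,0): clear
  edge (22,0)–(16,20): clear
  edge (16,20)–(15,15): clear
  edge (15,15)–(13,2): clear
  midpoint (12,33/2) outside
  → clear

FREE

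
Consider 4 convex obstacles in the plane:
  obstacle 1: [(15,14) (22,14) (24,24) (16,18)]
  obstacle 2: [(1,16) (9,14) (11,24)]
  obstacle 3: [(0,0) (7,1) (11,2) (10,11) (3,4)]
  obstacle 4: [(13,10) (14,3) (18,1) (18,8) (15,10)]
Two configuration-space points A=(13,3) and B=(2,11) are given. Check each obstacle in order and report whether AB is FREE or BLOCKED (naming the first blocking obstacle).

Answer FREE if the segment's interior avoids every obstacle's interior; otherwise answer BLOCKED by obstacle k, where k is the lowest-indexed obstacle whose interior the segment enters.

Obstacle 1 [(15,14) (22,14) (24,24) (16,18)]:
  edge (15,14)–(22,14): clear
  edge (22,14)–(24,24): clear
  edge (24,24)–(16,18): clear
  edge (16,18)–(15,14): clear
  midpoint (15/2,7) outside
  → clear
Obstacle 2 [(1,16) (9,14) (11,24)]:
  edge (1,16)–(9,14): clear
  edge (9,14)–(11,24): clear
  edge (11,24)–(1,16): clear
  midpoint (15/2,7) outside
  → clear
Obstacle 3 [(0,0) (7,1) (11,2) (10,11) (3,4)]:
  edge (0,0)–(7,1): clear
  edge (7,1)–(11,2): clear
  edge (11,2)–(10,11): crosses AB
  edge (10,11)–(3,4): crosses AB
  edge (3,4)–(0,0): clear
  → BLOCKED
Obstacle 4 [(13,10) (14,3) (18,1) (18,8) (15,10)]:
  edge (13,10)–(14,3): clear
  edge (14,3)–(18,1): clear
  edge (18,1)–(18,8): clear
  edge (18,8)–(15,10): clear
  edge (15,10)–(13,10): clear
  midpoint (15/2,7) outside
  → clear

BLOCKED by obstacle 3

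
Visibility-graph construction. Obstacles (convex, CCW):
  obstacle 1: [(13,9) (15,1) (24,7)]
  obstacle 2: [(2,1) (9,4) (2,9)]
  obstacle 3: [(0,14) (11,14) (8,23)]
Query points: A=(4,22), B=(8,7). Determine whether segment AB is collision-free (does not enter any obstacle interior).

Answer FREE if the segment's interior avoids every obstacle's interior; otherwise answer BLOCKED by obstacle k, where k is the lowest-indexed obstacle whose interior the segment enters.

Obstacle 1 [(13,9) (15,1) (24,7)]:
  edge (13,9)–(15,1): clear
  edge (15,1)–(24,7): clear
  edge (24,7)–(13,9): clear
  midpoint (6,29/2) outside
  → clear
Obstacle 2 [(2,1) (9,4) (2,9)]:
  edge (2,1)–(9,4): clear
  edge (9,4)–(2,9): clear
  edge (2,9)–(2,1): clear
  midpoint (6,29/2) outside
  → clear
Obstacle 3 [(0,14) (11,14) (8,23)]:
  edge (0,14)–(11,14): crosses AB
  edge (11,14)–(8,23): clear
  edge (8,23)–(0,14): crosses AB
  → BLOCKED

BLOCKED by obstacle 3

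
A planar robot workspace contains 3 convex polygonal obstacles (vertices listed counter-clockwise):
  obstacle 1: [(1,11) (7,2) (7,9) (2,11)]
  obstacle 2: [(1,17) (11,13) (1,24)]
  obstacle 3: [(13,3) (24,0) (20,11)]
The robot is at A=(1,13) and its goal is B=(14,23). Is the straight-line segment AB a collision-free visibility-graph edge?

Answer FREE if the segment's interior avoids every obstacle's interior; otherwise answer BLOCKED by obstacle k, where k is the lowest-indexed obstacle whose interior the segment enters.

Obstacle 1 [(1,11) (7,2) (7,9) (2,11)]:
  edge (1,11)–(7,2): clear
  edge (7,2)–(7,9): clear
  edge (7,9)–(2,11): clear
  edge (2,11)–(1,11): clear
  midpoint (15/2,18) outside
  → clear
Obstacle 2 [(1,17) (11,13) (1,24)]:
  edge (1,17)–(11,13): crosses AB
  edge (11,13)–(1,24): crosses AB
  edge (1,24)–(1,17): clear
  → BLOCKED
Obstacle 3 [(13,3) (24,0) (20,11)]:
  edge (13,3)–(24,0): clear
  edge (24,0)–(20,11): clear
  edge (20,11)–(13,3): clear
  midpoint (15/2,18) outside
  → clear

BLOCKED by obstacle 2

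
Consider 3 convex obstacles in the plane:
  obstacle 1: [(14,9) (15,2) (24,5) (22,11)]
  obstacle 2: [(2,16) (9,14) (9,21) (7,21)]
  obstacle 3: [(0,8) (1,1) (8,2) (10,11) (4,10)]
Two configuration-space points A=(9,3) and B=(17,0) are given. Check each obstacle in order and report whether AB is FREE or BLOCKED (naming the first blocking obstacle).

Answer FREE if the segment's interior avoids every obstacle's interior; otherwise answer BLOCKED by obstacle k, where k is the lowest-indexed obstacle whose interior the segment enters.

Obstacle 1 [(14,9) (15,2) (24,5) (22,11)]:
  edge (14,9)–(15,2): clear
  edge (15,2)–(24,5): clear
  edge (24,5)–(22,11): clear
  edge (22,11)–(14,9): clear
  midpoint (13,3/2) outside
  → clear
Obstacle 2 [(2,16) (9,14) (9,21) (7,21)]:
  edge (2,16)–(9,14): clear
  edge (9,14)–(9,21): clear
  edge (9,21)–(7,21): clear
  edge (7,21)–(2,16): clear
  midpoint (13,3/2) outside
  → clear
Obstacle 3 [(0,8) (1,1) (8,2) (10,11) (4,10)]:
  edge (0,8)–(1,1): clear
  edge (1,1)–(8,2): clear
  edge (8,2)–(10,11): clear
  edge (10,11)–(4,10): clear
  edge (4,10)–(0,8): clear
  midpoint (13,3/2) outside
  → clear

FREE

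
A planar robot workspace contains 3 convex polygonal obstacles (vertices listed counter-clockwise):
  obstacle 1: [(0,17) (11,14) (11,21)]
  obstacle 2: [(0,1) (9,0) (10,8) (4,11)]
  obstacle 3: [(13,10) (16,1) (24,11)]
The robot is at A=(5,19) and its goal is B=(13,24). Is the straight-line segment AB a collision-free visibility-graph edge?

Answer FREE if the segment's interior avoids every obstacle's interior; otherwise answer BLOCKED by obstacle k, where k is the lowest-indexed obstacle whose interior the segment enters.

FREE

Obstacle 1 [(0,17) (11,14) (11,21)]:
  edge (0,17)–(11,14): clear
  edge (11,14)–(11,21): clear
  edge (11,21)–(0,17): clear
  midpoint (9,43/2) outside
  → clear
Obstacle 2 [(0,1) (9,0) (10,8) (4,11)]:
  edge (0,1)–(9,0): clear
  edge (9,0)–(10,8): clear
  edge (10,8)–(4,11): clear
  edge (4,11)–(0,1): clear
  midpoint (9,43/2) outside
  → clear
Obstacle 3 [(13,10) (16,1) (24,11)]:
  edge (13,10)–(16,1): clear
  edge (16,1)–(24,11): clear
  edge (24,11)–(13,10): clear
  midpoint (9,43/2) outside
  → clear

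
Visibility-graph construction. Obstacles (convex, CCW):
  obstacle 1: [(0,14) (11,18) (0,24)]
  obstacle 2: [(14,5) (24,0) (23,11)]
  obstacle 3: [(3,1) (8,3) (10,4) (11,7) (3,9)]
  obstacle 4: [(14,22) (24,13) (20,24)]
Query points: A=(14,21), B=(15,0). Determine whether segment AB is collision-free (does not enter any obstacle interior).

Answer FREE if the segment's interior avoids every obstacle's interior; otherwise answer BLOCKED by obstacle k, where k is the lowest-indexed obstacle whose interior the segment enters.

Obstacle 1 [(0,14) (11,18) (0,24)]:
  edge (0,14)–(11,18): clear
  edge (11,18)–(0,24): clear
  edge (0,24)–(0,14): clear
  midpoint (29/2,21/2) outside
  → clear
Obstacle 2 [(14,5) (24,0) (23,11)]:
  edge (14,5)–(24,0): crosses AB
  edge (24,0)–(23,11): clear
  edge (23,11)–(14,5): crosses AB
  → BLOCKED
Obstacle 3 [(3,1) (8,3) (10,4) (11,7) (3,9)]:
  edge (3,1)–(8,3): clear
  edge (8,3)–(10,4): clear
  edge (10,4)–(11,7): clear
  edge (11,7)–(3,9): clear
  edge (3,9)–(3,1): clear
  midpoint (29/2,21/2) outside
  → clear
Obstacle 4 [(14,22) (24,13) (20,24)]:
  edge (14,22)–(24,13): clear
  edge (24,13)–(20,24): clear
  edge (20,24)–(14,22): clear
  midpoint (29/2,21/2) outside
  → clear

BLOCKED by obstacle 2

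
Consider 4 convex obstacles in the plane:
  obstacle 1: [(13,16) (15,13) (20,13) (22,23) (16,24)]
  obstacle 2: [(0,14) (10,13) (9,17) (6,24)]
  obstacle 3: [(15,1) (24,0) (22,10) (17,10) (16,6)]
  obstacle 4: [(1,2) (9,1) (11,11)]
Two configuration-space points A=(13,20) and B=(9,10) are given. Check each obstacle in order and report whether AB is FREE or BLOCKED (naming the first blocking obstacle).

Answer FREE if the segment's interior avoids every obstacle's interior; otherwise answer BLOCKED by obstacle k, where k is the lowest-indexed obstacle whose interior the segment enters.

Obstacle 1 [(13,16) (15,13) (20,13) (22,23) (16,24)]:
  edge (13,16)–(15,13): clear
  edge (15,13)–(20,13): clear
  edge (20,13)–(22,23): clear
  edge (22,23)–(16,24): clear
  edge (16,24)–(13,16): clear
  midpoint (11,15) outside
  → clear
Obstacle 2 [(0,14) (10,13) (9,17) (6,24)]:
  edge (0,14)–(10,13): clear
  edge (10,13)–(9,17): clear
  edge (9,17)–(6,24): clear
  edge (6,24)–(0,14): clear
  midpoint (11,15) outside
  → clear
Obstacle 3 [(15,1) (24,0) (22,10) (17,10) (16,6)]:
  edge (15,1)–(24,0): clear
  edge (24,0)–(22,10): clear
  edge (22,10)–(17,10): clear
  edge (17,10)–(16,6): clear
  edge (16,6)–(15,1): clear
  midpoint (11,15) outside
  → clear
Obstacle 4 [(1,2) (9,1) (11,11)]:
  edge (1,2)–(9,1): clear
  edge (9,1)–(11,11): clear
  edge (11,11)–(1,2): clear
  midpoint (11,15) outside
  → clear

FREE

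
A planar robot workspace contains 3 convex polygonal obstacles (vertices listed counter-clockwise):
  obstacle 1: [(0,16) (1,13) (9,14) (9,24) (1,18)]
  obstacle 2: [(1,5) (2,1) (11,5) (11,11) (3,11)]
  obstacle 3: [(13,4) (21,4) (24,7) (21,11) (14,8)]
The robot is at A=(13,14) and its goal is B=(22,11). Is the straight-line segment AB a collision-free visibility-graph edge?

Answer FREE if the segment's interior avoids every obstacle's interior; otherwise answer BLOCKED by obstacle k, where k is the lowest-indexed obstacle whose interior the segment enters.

FREE

Obstacle 1 [(0,16) (1,13) (9,14) (9,24) (1,18)]:
  edge (0,16)–(1,13): clear
  edge (1,13)–(9,14): clear
  edge (9,14)–(9,24): clear
  edge (9,24)–(1,18): clear
  edge (1,18)–(0,16): clear
  midpoint (35/2,25/2) outside
  → clear
Obstacle 2 [(1,5) (2,1) (11,5) (11,11) (3,11)]:
  edge (1,5)–(2,1): clear
  edge (2,1)–(11,5): clear
  edge (11,5)–(11,11): clear
  edge (11,11)–(3,11): clear
  edge (3,11)–(1,5): clear
  midpoint (35/2,25/2) outside
  → clear
Obstacle 3 [(13,4) (21,4) (24,7) (21,11) (14,8)]:
  edge (13,4)–(21,4): clear
  edge (21,4)–(24,7): clear
  edge (24,7)–(21,11): clear
  edge (21,11)–(14,8): clear
  edge (14,8)–(13,4): clear
  midpoint (35/2,25/2) outside
  → clear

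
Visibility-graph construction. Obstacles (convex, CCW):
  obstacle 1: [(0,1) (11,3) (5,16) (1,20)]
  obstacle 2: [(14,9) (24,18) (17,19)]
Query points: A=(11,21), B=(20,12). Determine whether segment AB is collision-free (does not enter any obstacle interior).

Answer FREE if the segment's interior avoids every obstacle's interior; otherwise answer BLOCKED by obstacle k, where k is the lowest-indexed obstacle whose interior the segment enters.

Obstacle 1 [(0,1) (11,3) (5,16) (1,20)]:
  edge (0,1)–(11,3): clear
  edge (11,3)–(5,16): clear
  edge (5,16)–(1,20): clear
  edge (1,20)–(0,1): clear
  midpoint (31/2,33/2) outside
  → clear
Obstacle 2 [(14,9) (24,18) (17,19)]:
  edge (14,9)–(24,18): crosses AB
  edge (24,18)–(17,19): clear
  edge (17,19)–(14,9): crosses AB
  → BLOCKED

BLOCKED by obstacle 2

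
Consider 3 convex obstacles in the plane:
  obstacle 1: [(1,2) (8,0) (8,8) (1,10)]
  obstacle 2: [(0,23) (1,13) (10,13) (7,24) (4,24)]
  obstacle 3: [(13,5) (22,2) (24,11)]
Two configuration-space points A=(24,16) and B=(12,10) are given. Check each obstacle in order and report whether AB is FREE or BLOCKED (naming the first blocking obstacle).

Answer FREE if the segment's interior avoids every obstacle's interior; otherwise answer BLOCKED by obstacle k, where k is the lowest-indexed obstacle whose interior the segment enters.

Obstacle 1 [(1,2) (8,0) (8,8) (1,10)]:
  edge (1,2)–(8,0): clear
  edge (8,0)–(8,8): clear
  edge (8,8)–(1,10): clear
  edge (1,10)–(1,2): clear
  midpoint (18,13) outside
  → clear
Obstacle 2 [(0,23) (1,13) (10,13) (7,24) (4,24)]:
  edge (0,23)–(1,13): clear
  edge (1,13)–(10,13): clear
  edge (10,13)–(7,24): clear
  edge (7,24)–(4,24): clear
  edge (4,24)–(0,23): clear
  midpoint (18,13) outside
  → clear
Obstacle 3 [(13,5) (22,2) (24,11)]:
  edge (13,5)–(22,2): clear
  edge (22,2)–(24,11): clear
  edge (24,11)–(13,5): clear
  midpoint (18,13) outside
  → clear

FREE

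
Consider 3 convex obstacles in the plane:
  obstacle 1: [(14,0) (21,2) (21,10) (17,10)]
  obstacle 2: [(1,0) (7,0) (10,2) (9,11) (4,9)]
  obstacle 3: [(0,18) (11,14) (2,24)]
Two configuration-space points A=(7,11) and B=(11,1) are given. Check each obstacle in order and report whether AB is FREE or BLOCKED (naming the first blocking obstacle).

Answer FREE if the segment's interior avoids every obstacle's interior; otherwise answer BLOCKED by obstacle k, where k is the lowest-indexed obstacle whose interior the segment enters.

BLOCKED by obstacle 2

Obstacle 1 [(14,0) (21,2) (21,10) (17,10)]:
  edge (14,0)–(21,2): clear
  edge (21,2)–(21,10): clear
  edge (21,10)–(17,10): clear
  edge (17,10)–(14,0): clear
  midpoint (9,6) outside
  → clear
Obstacle 2 [(1,0) (7,0) (10,2) (9,11) (4,9)]:
  edge (1,0)–(7,0): clear
  edge (7,0)–(10,2): clear
  edge (10,2)–(9,11): crosses AB
  edge (9,11)–(4,9): crosses AB
  edge (4,9)–(1,0): clear
  → BLOCKED
Obstacle 3 [(0,18) (11,14) (2,24)]:
  edge (0,18)–(11,14): clear
  edge (11,14)–(2,24): clear
  edge (2,24)–(0,18): clear
  midpoint (9,6) outside
  → clear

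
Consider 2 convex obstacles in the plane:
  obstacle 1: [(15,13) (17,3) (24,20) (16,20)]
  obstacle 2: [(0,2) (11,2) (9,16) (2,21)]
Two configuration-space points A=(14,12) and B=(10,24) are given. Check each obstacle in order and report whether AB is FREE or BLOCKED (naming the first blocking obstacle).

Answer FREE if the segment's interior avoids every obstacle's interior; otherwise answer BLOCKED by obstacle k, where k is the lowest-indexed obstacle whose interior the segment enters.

FREE

Obstacle 1 [(15,13) (17,3) (24,20) (16,20)]:
  edge (15,13)–(17,3): clear
  edge (17,3)–(24,20): clear
  edge (24,20)–(16,20): clear
  edge (16,20)–(15,13): clear
  midpoint (12,18) outside
  → clear
Obstacle 2 [(0,2) (11,2) (9,16) (2,21)]:
  edge (0,2)–(11,2): clear
  edge (11,2)–(9,16): clear
  edge (9,16)–(2,21): clear
  edge (2,21)–(0,2): clear
  midpoint (12,18) outside
  → clear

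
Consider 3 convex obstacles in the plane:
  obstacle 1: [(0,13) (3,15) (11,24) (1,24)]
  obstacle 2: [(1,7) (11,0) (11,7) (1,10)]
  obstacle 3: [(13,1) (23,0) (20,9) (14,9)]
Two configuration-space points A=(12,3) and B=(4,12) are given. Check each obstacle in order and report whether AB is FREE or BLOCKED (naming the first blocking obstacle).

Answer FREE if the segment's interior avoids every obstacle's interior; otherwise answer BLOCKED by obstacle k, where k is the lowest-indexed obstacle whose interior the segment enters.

Obstacle 1 [(0,13) (3,15) (11,24) (1,24)]:
  edge (0,13)–(3,15): clear
  edge (3,15)–(11,24): clear
  edge (11,24)–(1,24): clear
  edge (1,24)–(0,13): clear
  midpoint (8,15/2) outside
  → clear
Obstacle 2 [(1,7) (11,0) (11,7) (1,10)]:
  edge (1,7)–(11,0): clear
  edge (11,0)–(11,7): crosses AB
  edge (11,7)–(1,10): crosses AB
  edge (1,10)–(1,7): clear
  → BLOCKED
Obstacle 3 [(13,1) (23,0) (20,9) (14,9)]:
  edge (13,1)–(23,0): clear
  edge (23,0)–(20,9): clear
  edge (20,9)–(14,9): clear
  edge (14,9)–(13,1): clear
  midpoint (8,15/2) outside
  → clear

BLOCKED by obstacle 2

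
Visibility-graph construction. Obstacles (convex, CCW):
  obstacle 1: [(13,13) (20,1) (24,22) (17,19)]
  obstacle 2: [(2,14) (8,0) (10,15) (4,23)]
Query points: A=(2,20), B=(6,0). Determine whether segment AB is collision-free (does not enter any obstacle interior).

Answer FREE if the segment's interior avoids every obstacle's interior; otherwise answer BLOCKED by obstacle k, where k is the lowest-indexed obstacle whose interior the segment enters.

BLOCKED by obstacle 2

Obstacle 1 [(13,13) (20,1) (24,22) (17,19)]:
  edge (13,13)–(20,1): clear
  edge (20,1)–(24,22): clear
  edge (24,22)–(17,19): clear
  edge (17,19)–(13,13): clear
  midpoint (4,10) outside
  → clear
Obstacle 2 [(2,14) (8,0) (10,15) (4,23)]:
  edge (2,14)–(8,0): crosses AB
  edge (8,0)–(10,15): clear
  edge (10,15)–(4,23): clear
  edge (4,23)–(2,14): crosses AB
  → BLOCKED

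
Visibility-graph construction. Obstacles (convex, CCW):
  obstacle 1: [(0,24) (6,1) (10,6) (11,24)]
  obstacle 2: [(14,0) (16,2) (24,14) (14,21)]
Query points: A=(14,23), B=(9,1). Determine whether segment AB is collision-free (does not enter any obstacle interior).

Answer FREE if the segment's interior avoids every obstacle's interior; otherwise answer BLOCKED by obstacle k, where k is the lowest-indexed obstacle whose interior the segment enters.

FREE

Obstacle 1 [(0,24) (6,1) (10,6) (11,24)]:
  edge (0,24)–(6,1): clear
  edge (6,1)–(10,6): clear
  edge (10,6)–(11,24): clear
  edge (11,24)–(0,24): clear
  midpoint (23/2,12) outside
  → clear
Obstacle 2 [(14,0) (16,2) (24,14) (14,21)]:
  edge (14,0)–(16,2): clear
  edge (16,2)–(24,14): clear
  edge (24,14)–(14,21): clear
  edge (14,21)–(14,0): clear
  midpoint (23/2,12) outside
  → clear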